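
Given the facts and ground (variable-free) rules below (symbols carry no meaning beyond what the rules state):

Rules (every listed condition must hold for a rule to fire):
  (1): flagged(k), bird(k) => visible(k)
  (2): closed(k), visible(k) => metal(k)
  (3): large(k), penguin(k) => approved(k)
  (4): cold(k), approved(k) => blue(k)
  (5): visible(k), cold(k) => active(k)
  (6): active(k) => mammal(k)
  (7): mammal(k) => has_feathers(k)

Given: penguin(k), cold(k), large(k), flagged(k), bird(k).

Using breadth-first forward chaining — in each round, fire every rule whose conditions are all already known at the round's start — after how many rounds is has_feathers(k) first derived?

4

Round 1 — (1), (3), derive visible(k), approved(k).
Round 2 — (4), (5), derive blue(k), active(k).
Round 3 — (6), derive mammal(k).
Round 4 — (7), derive has_feathers(k).
has_feathers(k) first appears in round 4.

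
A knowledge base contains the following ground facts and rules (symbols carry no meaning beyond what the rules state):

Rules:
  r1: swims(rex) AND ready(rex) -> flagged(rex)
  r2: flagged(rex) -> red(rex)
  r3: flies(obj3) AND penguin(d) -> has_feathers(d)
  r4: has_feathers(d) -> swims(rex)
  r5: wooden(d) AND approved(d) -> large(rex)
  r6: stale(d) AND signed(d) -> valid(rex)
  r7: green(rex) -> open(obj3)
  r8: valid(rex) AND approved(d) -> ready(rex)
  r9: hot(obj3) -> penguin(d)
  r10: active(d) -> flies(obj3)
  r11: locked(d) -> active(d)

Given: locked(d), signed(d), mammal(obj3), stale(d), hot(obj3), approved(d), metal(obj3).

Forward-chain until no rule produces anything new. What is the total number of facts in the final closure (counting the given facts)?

[1] r6 [stale(d) AND signed(d) -> valid(rex)]; r9 [hot(obj3) -> penguin(d)]; r11 [locked(d) -> active(d)]. ⇒ new: valid(rex), penguin(d), active(d).
[2] r8 [valid(rex) AND approved(d) -> ready(rex)]; r10 [active(d) -> flies(obj3)]. ⇒ new: ready(rex), flies(obj3).
[3] r3 [flies(obj3) AND penguin(d) -> has_feathers(d)]. ⇒ new: has_feathers(d).
[4] r4 [has_feathers(d) -> swims(rex)]. ⇒ new: swims(rex).
[5] r1 [swims(rex) AND ready(rex) -> flagged(rex)]. ⇒ new: flagged(rex).
[6] r2 [flagged(rex) -> red(rex)]. ⇒ new: red(rex).
Closure: {active(d), approved(d), flagged(rex), flies(obj3), has_feathers(d), hot(obj3), locked(d), mammal(obj3), metal(obj3), penguin(d), ready(rex), red(rex), signed(d), stale(d), swims(rex), valid(rex)} — 16 facts.

16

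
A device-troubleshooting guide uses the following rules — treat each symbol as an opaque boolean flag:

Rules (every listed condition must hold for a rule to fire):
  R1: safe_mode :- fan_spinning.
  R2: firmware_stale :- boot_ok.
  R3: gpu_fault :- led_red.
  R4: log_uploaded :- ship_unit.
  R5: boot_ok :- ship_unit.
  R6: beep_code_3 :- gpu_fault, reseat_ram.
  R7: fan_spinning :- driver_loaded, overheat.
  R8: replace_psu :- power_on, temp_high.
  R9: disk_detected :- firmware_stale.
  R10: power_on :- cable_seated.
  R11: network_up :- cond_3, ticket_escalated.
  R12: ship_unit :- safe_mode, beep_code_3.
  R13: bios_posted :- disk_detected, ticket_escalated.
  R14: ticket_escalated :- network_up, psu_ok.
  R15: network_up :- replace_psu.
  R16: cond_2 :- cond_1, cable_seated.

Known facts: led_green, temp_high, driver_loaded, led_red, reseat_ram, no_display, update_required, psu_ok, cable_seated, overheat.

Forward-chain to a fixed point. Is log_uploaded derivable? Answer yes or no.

[1] R3 [gpu_fault :- led_red.]; R7 [fan_spinning :- driver_loaded, overheat.]; R10 [power_on :- cable_seated.]. ⇒ new: gpu_fault, fan_spinning, power_on.
[2] R1 [safe_mode :- fan_spinning.]; R6 [beep_code_3 :- gpu_fault, reseat_ram.]; R8 [replace_psu :- power_on, temp_high.]. ⇒ new: safe_mode, beep_code_3, replace_psu.
[3] R12 [ship_unit :- safe_mode, beep_code_3.]; R15 [network_up :- replace_psu.]. ⇒ new: ship_unit, network_up.
[4] R4 [log_uploaded :- ship_unit.]; R5 [boot_ok :- ship_unit.]; R14 [ticket_escalated :- network_up, psu_ok.]. ⇒ new: log_uploaded, boot_ok, ticket_escalated.
[5] R2 [firmware_stale :- boot_ok.]. ⇒ new: firmware_stale.
[6] R9 [disk_detected :- firmware_stale.]. ⇒ new: disk_detected.
[7] R13 [bios_posted :- disk_detected, ticket_escalated.]. ⇒ new: bios_posted.
log_uploaded appears in round 4, so it is derivable.

yes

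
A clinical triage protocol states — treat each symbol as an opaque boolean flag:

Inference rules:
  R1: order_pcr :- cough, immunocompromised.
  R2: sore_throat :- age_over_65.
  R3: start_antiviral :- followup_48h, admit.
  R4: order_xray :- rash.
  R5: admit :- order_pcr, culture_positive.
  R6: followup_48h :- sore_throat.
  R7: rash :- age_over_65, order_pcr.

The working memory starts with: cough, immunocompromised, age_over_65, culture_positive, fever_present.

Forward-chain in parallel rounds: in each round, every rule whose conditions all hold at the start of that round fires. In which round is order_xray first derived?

Round 1 fires R1, R2, giving order_pcr, sore_throat.
Round 2 fires R5, R6, R7, giving admit, followup_48h, rash.
Round 3 fires R3, R4, giving start_antiviral, order_xray.
order_xray first appears in round 3.

3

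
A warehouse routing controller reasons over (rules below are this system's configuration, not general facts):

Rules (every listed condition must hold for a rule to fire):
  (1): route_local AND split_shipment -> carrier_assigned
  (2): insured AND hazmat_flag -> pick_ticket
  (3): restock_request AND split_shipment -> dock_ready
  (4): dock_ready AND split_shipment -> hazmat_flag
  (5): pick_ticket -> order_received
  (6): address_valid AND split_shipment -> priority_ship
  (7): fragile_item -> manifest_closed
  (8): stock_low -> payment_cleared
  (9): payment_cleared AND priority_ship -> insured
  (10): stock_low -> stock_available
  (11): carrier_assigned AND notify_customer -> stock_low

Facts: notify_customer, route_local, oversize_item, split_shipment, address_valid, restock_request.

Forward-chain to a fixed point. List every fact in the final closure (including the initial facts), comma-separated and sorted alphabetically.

Round 1: (1) [route_local AND split_shipment -> carrier_assigned]; (3) [restock_request AND split_shipment -> dock_ready]; (6) [address_valid AND split_shipment -> priority_ship]. Adds carrier_assigned, dock_ready, priority_ship.
Round 2: (4) [dock_ready AND split_shipment -> hazmat_flag]; (11) [carrier_assigned AND notify_customer -> stock_low]. Adds hazmat_flag, stock_low.
Round 3: (8) [stock_low -> payment_cleared]; (10) [stock_low -> stock_available]. Adds payment_cleared, stock_available.
Round 4: (9) [payment_cleared AND priority_ship -> insured]. Adds insured.
Round 5: (2) [insured AND hazmat_flag -> pick_ticket]. Adds pick_ticket.
Round 6: (5) [pick_ticket -> order_received]. Adds order_received.

address_valid, carrier_assigned, dock_ready, hazmat_flag, insured, notify_customer, order_received, oversize_item, payment_cleared, pick_ticket, priority_ship, restock_request, route_local, split_shipment, stock_available, stock_low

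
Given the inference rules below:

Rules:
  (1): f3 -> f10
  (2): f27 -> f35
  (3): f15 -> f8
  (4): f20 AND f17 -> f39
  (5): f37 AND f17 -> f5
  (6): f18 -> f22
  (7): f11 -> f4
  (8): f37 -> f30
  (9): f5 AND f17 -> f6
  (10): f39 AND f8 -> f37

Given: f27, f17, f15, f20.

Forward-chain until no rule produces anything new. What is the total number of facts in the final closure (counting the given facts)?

Round 1 fires (2), (3), (4), giving f35, f8, f39.
Round 2 fires (10), giving f37.
Round 3 fires (5), (8), giving f5, f30.
Round 4 fires (9), giving f6.
Closure: {f15, f17, f20, f27, f30, f35, f37, f39, f5, f6, f8} — 11 facts.

11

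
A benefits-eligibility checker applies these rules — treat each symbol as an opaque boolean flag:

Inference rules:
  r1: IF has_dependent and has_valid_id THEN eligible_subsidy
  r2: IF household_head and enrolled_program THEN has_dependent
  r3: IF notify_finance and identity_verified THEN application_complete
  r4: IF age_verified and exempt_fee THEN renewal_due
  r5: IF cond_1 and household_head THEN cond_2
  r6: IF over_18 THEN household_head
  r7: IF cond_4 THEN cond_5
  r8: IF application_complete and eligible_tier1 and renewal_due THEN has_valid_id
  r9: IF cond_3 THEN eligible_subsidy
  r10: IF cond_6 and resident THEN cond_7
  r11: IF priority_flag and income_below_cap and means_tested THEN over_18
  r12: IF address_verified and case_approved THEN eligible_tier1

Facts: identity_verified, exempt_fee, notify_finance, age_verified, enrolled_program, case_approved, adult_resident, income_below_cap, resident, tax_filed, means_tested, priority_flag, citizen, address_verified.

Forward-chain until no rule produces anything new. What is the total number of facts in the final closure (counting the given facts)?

Round 1: r3 [IF notify_finance and identity_verified THEN application_complete]; r4 [IF age_verified and exempt_fee THEN renewal_due]; r11 [IF priority_flag and income_below_cap and means_tested THEN over_18]; r12 [IF address_verified and case_approved THEN eligible_tier1]. New: application_complete, renewal_due, over_18, eligible_tier1.
Round 2: r6 [IF over_18 THEN household_head]; r8 [IF application_complete and eligible_tier1 and renewal_due THEN has_valid_id]. New: household_head, has_valid_id.
Round 3: r2 [IF household_head and enrolled_program THEN has_dependent]. New: has_dependent.
Round 4: r1 [IF has_dependent and has_valid_id THEN eligible_subsidy]. New: eligible_subsidy.
Closure: {address_verified, adult_resident, age_verified, application_complete, case_approved, citizen, eligible_subsidy, eligible_tier1, enrolled_program, exempt_fee, has_dependent, has_valid_id, household_head, identity_verified, income_below_cap, means_tested, notify_finance, over_18, priority_flag, renewal_due, resident, tax_filed} — 22 facts.

22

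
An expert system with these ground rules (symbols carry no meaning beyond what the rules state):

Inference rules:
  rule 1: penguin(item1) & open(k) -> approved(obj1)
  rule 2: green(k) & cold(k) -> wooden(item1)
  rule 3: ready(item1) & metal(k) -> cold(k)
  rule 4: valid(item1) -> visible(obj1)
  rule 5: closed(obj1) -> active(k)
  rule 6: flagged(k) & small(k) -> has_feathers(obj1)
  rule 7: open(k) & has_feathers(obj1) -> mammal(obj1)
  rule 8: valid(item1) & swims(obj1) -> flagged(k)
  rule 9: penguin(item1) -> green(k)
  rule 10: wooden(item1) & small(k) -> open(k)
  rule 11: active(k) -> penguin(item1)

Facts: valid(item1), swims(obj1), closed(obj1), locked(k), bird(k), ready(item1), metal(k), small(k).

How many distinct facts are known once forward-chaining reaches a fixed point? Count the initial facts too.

19

Round 1 fires rule 3, rule 4, rule 5, rule 8, giving cold(k), visible(obj1), active(k), flagged(k).
Round 2 fires rule 6, rule 11, giving has_feathers(obj1), penguin(item1).
Round 3 fires rule 9, giving green(k).
Round 4 fires rule 2, giving wooden(item1).
Round 5 fires rule 10, giving open(k).
Round 6 fires rule 1, rule 7, giving approved(obj1), mammal(obj1).
Closure: {active(k), approved(obj1), bird(k), closed(obj1), cold(k), flagged(k), green(k), has_feathers(obj1), locked(k), mammal(obj1), metal(k), open(k), penguin(item1), ready(item1), small(k), swims(obj1), valid(item1), visible(obj1), wooden(item1)} — 19 facts.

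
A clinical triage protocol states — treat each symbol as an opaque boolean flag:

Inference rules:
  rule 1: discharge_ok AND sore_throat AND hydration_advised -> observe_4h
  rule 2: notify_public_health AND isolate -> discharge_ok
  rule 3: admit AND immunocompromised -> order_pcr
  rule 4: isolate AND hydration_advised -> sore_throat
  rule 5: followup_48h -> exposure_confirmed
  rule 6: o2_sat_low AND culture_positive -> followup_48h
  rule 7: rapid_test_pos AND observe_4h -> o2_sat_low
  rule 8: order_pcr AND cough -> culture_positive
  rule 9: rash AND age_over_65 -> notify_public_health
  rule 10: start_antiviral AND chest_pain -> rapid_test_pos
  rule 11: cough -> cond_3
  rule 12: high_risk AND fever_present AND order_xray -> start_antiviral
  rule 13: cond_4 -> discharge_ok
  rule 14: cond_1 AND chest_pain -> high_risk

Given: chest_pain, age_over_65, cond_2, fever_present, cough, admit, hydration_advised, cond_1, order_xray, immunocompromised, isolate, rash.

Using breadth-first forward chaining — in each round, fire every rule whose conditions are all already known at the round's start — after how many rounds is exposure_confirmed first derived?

6

Round 1 fires rule 3, rule 4, rule 9, rule 11, rule 14, giving order_pcr, sore_throat, notify_public_health, cond_3, high_risk.
Round 2 fires rule 2, rule 8, rule 12, giving discharge_ok, culture_positive, start_antiviral.
Round 3 fires rule 1, rule 10, giving observe_4h, rapid_test_pos.
Round 4 fires rule 7, giving o2_sat_low.
Round 5 fires rule 6, giving followup_48h.
Round 6 fires rule 5, giving exposure_confirmed.
exposure_confirmed first appears in round 6.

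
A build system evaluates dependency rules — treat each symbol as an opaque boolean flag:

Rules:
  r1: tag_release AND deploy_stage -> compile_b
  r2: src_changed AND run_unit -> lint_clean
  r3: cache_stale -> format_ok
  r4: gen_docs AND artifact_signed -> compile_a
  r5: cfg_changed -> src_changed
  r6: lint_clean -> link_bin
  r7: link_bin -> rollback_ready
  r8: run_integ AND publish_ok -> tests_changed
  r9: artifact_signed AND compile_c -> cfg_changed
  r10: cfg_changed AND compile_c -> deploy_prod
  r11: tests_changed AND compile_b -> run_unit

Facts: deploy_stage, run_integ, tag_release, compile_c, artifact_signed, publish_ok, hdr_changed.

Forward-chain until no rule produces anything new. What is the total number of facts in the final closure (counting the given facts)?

16

Round 1 — r1, r8, r9, derive compile_b, tests_changed, cfg_changed.
Round 2 — r5, r10, r11, derive src_changed, deploy_prod, run_unit.
Round 3 — r2, derive lint_clean.
Round 4 — r6, derive link_bin.
Round 5 — r7, derive rollback_ready.
Closure: {artifact_signed, cfg_changed, compile_b, compile_c, deploy_prod, deploy_stage, hdr_changed, link_bin, lint_clean, publish_ok, rollback_ready, run_integ, run_unit, src_changed, tag_release, tests_changed} — 16 facts.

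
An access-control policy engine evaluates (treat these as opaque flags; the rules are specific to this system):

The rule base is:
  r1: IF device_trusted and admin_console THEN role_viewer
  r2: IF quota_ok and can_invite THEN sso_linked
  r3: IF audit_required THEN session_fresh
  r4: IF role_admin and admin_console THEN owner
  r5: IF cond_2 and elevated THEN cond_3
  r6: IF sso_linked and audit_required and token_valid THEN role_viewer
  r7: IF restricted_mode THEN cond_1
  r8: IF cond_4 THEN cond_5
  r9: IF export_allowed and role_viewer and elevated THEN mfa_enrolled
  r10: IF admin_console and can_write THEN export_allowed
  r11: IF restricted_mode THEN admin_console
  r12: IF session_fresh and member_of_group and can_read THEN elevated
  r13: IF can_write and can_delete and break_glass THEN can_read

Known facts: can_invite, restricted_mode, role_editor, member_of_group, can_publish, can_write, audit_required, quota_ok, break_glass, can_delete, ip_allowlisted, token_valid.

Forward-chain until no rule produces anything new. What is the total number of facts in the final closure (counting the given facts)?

[1] r2 [IF quota_ok and can_invite THEN sso_linked]; r3 [IF audit_required THEN session_fresh]; r7 [IF restricted_mode THEN cond_1]; r11 [IF restricted_mode THEN admin_console]; r13 [IF can_write and can_delete and break_glass THEN can_read]. ⇒ new: sso_linked, session_fresh, cond_1, admin_console, can_read.
[2] r6 [IF sso_linked and audit_required and token_valid THEN role_viewer]; r10 [IF admin_console and can_write THEN export_allowed]; r12 [IF session_fresh and member_of_group and can_read THEN elevated]. ⇒ new: role_viewer, export_allowed, elevated.
[3] r9 [IF export_allowed and role_viewer and elevated THEN mfa_enrolled]. ⇒ new: mfa_enrolled.
Closure: {admin_console, audit_required, break_glass, can_delete, can_invite, can_publish, can_read, can_write, cond_1, elevated, export_allowed, ip_allowlisted, member_of_group, mfa_enrolled, quota_ok, restricted_mode, role_editor, role_viewer, session_fresh, sso_linked, token_valid} — 21 facts.

21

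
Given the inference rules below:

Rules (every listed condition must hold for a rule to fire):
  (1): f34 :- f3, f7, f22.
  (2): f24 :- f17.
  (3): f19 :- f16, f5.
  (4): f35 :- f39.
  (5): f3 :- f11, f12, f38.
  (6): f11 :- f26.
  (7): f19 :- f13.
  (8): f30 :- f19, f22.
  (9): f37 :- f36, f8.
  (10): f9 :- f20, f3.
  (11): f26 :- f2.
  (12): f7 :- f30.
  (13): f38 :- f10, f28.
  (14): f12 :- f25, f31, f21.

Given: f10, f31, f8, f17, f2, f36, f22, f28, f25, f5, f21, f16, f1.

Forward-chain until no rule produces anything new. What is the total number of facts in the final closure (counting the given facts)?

24

Round 1: (2) [f24 :- f17.]; (3) [f19 :- f16, f5.]; (9) [f37 :- f36, f8.]; (11) [f26 :- f2.]; (13) [f38 :- f10, f28.]; (14) [f12 :- f25, f31, f21.]. New: f24, f19, f37, f26, f38, f12.
Round 2: (6) [f11 :- f26.]; (8) [f30 :- f19, f22.]. New: f11, f30.
Round 3: (5) [f3 :- f11, f12, f38.]; (12) [f7 :- f30.]. New: f3, f7.
Round 4: (1) [f34 :- f3, f7, f22.]. New: f34.
Closure: {f1, f10, f11, f12, f16, f17, f19, f2, f21, f22, f24, f25, f26, f28, f3, f30, f31, f34, f36, f37, f38, f5, f7, f8} — 24 facts.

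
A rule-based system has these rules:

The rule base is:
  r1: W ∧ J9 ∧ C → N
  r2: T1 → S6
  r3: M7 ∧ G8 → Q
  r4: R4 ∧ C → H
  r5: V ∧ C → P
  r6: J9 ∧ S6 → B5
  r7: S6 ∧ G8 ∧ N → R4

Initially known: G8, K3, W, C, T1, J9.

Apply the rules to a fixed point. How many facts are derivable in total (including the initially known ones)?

11

[1] r1 [W ∧ J9 ∧ C → N]; r2 [T1 → S6]. ⇒ new: N, S6.
[2] r6 [J9 ∧ S6 → B5]; r7 [S6 ∧ G8 ∧ N → R4]. ⇒ new: B5, R4.
[3] r4 [R4 ∧ C → H]. ⇒ new: H.
Closure: {B5, C, G8, H, J9, K3, N, R4, S6, T1, W} — 11 facts.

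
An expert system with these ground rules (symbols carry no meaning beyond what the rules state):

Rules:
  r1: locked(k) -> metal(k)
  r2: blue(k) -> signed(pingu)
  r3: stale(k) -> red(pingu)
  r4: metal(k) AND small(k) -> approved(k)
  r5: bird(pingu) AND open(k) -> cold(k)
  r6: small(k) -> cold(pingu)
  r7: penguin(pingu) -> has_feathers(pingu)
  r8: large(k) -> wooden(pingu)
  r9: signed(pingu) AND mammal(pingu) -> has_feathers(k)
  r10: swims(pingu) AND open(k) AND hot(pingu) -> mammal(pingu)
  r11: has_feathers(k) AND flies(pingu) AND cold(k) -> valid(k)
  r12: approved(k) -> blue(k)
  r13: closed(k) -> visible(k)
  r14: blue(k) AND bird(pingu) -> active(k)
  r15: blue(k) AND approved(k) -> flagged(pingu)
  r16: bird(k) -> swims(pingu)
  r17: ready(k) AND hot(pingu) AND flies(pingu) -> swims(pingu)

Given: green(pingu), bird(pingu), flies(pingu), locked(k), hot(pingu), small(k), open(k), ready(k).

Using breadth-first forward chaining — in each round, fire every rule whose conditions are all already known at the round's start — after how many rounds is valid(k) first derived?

Round 1: r1 [locked(k) -> metal(k)]; r5 [bird(pingu) AND open(k) -> cold(k)]; r6 [small(k) -> cold(pingu)]; r17 [ready(k) AND hot(pingu) AND flies(pingu) -> swims(pingu)]. New: metal(k), cold(k), cold(pingu), swims(pingu).
Round 2: r4 [metal(k) AND small(k) -> approved(k)]; r10 [swims(pingu) AND open(k) AND hot(pingu) -> mammal(pingu)]. New: approved(k), mammal(pingu).
Round 3: r12 [approved(k) -> blue(k)]. New: blue(k).
Round 4: r2 [blue(k) -> signed(pingu)]; r14 [blue(k) AND bird(pingu) -> active(k)]; r15 [blue(k) AND approved(k) -> flagged(pingu)]. New: signed(pingu), active(k), flagged(pingu).
Round 5: r9 [signed(pingu) AND mammal(pingu) -> has_feathers(k)]. New: has_feathers(k).
Round 6: r11 [has_feathers(k) AND flies(pingu) AND cold(k) -> valid(k)]. New: valid(k).
valid(k) first appears in round 6.

6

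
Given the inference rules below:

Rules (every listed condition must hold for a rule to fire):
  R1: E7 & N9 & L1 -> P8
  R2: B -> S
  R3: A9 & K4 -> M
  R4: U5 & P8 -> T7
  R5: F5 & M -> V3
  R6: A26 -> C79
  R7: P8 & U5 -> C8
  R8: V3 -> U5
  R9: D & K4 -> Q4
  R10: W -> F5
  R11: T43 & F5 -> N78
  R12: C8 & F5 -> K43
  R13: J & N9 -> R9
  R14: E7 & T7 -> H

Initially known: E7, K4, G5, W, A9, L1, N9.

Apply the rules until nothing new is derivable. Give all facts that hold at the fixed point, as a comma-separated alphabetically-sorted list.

A9, C8, E7, F5, G5, H, K4, K43, L1, M, N9, P8, T7, U5, V3, W

[1] R1 [E7 & N9 & L1 -> P8]; R3 [A9 & K4 -> M]; R10 [W -> F5]. ⇒ new: P8, M, F5.
[2] R5 [F5 & M -> V3]. ⇒ new: V3.
[3] R8 [V3 -> U5]. ⇒ new: U5.
[4] R4 [U5 & P8 -> T7]; R7 [P8 & U5 -> C8]. ⇒ new: T7, C8.
[5] R12 [C8 & F5 -> K43]; R14 [E7 & T7 -> H]. ⇒ new: K43, H.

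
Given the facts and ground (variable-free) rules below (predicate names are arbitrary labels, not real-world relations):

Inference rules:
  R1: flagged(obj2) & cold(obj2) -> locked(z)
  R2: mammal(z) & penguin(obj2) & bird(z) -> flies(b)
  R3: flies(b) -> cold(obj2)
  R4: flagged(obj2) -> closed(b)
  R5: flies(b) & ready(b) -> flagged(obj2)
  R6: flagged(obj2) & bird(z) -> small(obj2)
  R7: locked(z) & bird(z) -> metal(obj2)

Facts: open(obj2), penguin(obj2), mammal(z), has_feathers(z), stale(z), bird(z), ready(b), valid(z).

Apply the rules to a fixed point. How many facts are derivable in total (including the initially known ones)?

15

[1] R2 [mammal(z) & penguin(obj2) & bird(z) -> flies(b)]. ⇒ new: flies(b).
[2] R3 [flies(b) -> cold(obj2)]; R5 [flies(b) & ready(b) -> flagged(obj2)]. ⇒ new: cold(obj2), flagged(obj2).
[3] R1 [flagged(obj2) & cold(obj2) -> locked(z)]; R4 [flagged(obj2) -> closed(b)]; R6 [flagged(obj2) & bird(z) -> small(obj2)]. ⇒ new: locked(z), closed(b), small(obj2).
[4] R7 [locked(z) & bird(z) -> metal(obj2)]. ⇒ new: metal(obj2).
Closure: {bird(z), closed(b), cold(obj2), flagged(obj2), flies(b), has_feathers(z), locked(z), mammal(z), metal(obj2), open(obj2), penguin(obj2), ready(b), small(obj2), stale(z), valid(z)} — 15 facts.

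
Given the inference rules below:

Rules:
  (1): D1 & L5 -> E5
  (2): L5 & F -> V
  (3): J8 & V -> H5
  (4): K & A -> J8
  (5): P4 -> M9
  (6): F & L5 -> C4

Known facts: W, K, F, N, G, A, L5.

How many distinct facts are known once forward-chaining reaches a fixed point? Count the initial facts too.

Round 1 — (2), (4), (6), derive V, J8, C4.
Round 2 — (3), derive H5.
Closure: {A, C4, F, G, H5, J8, K, L5, N, V, W} — 11 facts.

11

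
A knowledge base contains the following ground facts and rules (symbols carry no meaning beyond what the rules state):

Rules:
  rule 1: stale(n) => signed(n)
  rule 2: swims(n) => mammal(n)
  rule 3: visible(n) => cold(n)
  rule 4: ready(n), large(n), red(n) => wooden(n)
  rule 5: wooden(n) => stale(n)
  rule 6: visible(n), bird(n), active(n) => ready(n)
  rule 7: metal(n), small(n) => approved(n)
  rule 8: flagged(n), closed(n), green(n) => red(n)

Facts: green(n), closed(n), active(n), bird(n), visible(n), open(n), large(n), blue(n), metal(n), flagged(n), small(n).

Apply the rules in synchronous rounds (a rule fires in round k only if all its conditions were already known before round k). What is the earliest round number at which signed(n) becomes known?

Round 1 fires rule 3, rule 6, rule 7, rule 8, giving cold(n), ready(n), approved(n), red(n).
Round 2 fires rule 4, giving wooden(n).
Round 3 fires rule 5, giving stale(n).
Round 4 fires rule 1, giving signed(n).
signed(n) first appears in round 4.

4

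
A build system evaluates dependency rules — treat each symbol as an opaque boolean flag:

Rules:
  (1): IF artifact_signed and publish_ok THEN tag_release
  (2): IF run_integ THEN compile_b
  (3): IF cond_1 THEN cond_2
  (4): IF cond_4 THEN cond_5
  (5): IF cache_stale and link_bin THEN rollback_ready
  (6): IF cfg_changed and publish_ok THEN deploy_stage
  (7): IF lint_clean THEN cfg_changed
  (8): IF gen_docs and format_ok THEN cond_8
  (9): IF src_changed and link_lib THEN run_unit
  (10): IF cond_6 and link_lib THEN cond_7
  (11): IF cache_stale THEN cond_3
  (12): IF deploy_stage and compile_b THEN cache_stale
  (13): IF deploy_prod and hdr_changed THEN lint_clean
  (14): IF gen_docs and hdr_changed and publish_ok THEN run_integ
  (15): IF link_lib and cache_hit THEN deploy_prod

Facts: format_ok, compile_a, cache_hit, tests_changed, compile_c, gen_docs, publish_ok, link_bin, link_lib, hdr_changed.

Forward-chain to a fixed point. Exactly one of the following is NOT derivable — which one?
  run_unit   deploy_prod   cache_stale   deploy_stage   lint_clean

run_unit

Round 1 — (8), (14), (15), derive cond_8, run_integ, deploy_prod.
Round 2 — (2), (13), derive compile_b, lint_clean.
Round 3 — (7), derive cfg_changed.
Round 4 — (6), derive deploy_stage.
Round 5 — (12), derive cache_stale.
Round 6 — (5), (11), derive rollback_ready, cond_3.
Derived: deploy_prod (round 1), lint_clean (round 2), deploy_stage (round 4), cache_stale (round 5). run_unit never appears in any round.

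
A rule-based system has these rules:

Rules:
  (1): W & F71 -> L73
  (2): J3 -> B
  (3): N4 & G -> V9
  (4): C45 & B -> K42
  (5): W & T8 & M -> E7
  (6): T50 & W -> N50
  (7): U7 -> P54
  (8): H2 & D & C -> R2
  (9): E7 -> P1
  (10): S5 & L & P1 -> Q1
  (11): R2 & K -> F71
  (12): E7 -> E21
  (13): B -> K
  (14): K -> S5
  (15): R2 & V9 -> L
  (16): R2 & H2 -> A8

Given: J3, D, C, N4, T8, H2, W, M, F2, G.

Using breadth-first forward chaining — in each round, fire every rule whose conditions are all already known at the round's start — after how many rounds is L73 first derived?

4

[1] (2) [J3 -> B]; (3) [N4 & G -> V9]; (5) [W & T8 & M -> E7]; (8) [H2 & D & C -> R2]. ⇒ new: B, V9, E7, R2.
[2] (9) [E7 -> P1]; (12) [E7 -> E21]; (13) [B -> K]; (15) [R2 & V9 -> L]; (16) [R2 & H2 -> A8]. ⇒ new: P1, E21, K, L, A8.
[3] (11) [R2 & K -> F71]; (14) [K -> S5]. ⇒ new: F71, S5.
[4] (1) [W & F71 -> L73]; (10) [S5 & L & P1 -> Q1]. ⇒ new: L73, Q1.
L73 first appears in round 4.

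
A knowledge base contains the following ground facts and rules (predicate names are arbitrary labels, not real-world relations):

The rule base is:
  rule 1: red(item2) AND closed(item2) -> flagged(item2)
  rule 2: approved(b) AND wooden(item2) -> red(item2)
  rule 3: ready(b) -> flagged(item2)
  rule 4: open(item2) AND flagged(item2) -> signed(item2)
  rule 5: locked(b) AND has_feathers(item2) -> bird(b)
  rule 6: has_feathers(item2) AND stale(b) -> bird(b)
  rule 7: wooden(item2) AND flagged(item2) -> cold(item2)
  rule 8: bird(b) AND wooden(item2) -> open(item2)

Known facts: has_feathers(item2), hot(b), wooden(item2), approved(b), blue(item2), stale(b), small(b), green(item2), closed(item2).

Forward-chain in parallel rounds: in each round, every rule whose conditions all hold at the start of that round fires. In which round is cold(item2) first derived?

Round 1: rule 2 [approved(b) AND wooden(item2) -> red(item2)]; rule 6 [has_feathers(item2) AND stale(b) -> bird(b)]. New: red(item2), bird(b).
Round 2: rule 1 [red(item2) AND closed(item2) -> flagged(item2)]; rule 8 [bird(b) AND wooden(item2) -> open(item2)]. New: flagged(item2), open(item2).
Round 3: rule 4 [open(item2) AND flagged(item2) -> signed(item2)]; rule 7 [wooden(item2) AND flagged(item2) -> cold(item2)]. New: signed(item2), cold(item2).
cold(item2) first appears in round 3.

3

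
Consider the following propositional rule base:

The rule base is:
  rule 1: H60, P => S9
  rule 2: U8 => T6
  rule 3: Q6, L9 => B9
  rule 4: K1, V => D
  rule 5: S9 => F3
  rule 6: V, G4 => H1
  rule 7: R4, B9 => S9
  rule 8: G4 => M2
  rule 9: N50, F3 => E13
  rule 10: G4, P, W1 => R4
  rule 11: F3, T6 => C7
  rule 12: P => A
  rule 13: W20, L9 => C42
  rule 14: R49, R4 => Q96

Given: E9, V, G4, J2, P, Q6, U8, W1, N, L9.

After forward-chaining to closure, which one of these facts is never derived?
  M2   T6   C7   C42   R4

C42

Round 1: rule 2 [U8 => T6]; rule 3 [Q6, L9 => B9]; rule 6 [V, G4 => H1]; rule 8 [G4 => M2]; rule 10 [G4, P, W1 => R4]; rule 12 [P => A]. New: T6, B9, H1, M2, R4, A.
Round 2: rule 7 [R4, B9 => S9]. New: S9.
Round 3: rule 5 [S9 => F3]. New: F3.
Round 4: rule 11 [F3, T6 => C7]. New: C7.
Derived: M2 (round 1), T6 (round 1), C7 (round 4), R4 (round 1). C42 never appears in any round.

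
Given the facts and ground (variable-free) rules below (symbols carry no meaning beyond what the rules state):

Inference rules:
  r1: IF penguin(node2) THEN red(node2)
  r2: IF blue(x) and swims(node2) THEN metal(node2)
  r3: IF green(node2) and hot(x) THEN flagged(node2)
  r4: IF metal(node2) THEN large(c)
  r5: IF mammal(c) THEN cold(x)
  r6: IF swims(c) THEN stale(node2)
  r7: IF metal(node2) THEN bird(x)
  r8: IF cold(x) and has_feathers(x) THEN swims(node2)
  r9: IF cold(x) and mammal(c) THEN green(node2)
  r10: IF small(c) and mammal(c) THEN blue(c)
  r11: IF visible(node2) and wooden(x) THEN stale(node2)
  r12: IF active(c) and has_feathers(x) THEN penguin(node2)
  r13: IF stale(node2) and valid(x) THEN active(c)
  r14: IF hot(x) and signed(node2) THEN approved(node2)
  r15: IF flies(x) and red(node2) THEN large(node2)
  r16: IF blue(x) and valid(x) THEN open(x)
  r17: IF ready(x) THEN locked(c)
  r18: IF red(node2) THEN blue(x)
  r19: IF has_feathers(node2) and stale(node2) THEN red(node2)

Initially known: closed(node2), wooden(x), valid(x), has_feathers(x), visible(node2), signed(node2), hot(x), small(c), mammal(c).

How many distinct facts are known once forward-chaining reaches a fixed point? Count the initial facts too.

Round 1: r5 [IF mammal(c) THEN cold(x)]; r10 [IF small(c) and mammal(c) THEN blue(c)]; r11 [IF visible(node2) and wooden(x) THEN stale(node2)]; r14 [IF hot(x) and signed(node2) THEN approved(node2)]. Adds cold(x), blue(c), stale(node2), approved(node2).
Round 2: r8 [IF cold(x) and has_feathers(x) THEN swims(node2)]; r9 [IF cold(x) and mammal(c) THEN green(node2)]; r13 [IF stale(node2) and valid(x) THEN active(c)]. Adds swims(node2), green(node2), active(c).
Round 3: r3 [IF green(node2) and hot(x) THEN flagged(node2)]; r12 [IF active(c) and has_feathers(x) THEN penguin(node2)]. Adds flagged(node2), penguin(node2).
Round 4: r1 [IF penguin(node2) THEN red(node2)]. Adds red(node2).
Round 5: r18 [IF red(node2) THEN blue(x)]. Adds blue(x).
Round 6: r2 [IF blue(x) and swims(node2) THEN metal(node2)]; r16 [IF blue(x) and valid(x) THEN open(x)]. Adds metal(node2), open(x).
Round 7: r4 [IF metal(node2) THEN large(c)]; r7 [IF metal(node2) THEN bird(x)]. Adds large(c), bird(x).
Closure: {active(c), approved(node2), bird(x), blue(c), blue(x), closed(node2), cold(x), flagged(node2), green(node2), has_feathers(x), hot(x), large(c), mammal(c), metal(node2), open(x), penguin(node2), red(node2), signed(node2), small(c), stale(node2), swims(node2), valid(x), visible(node2), wooden(x)} — 24 facts.

24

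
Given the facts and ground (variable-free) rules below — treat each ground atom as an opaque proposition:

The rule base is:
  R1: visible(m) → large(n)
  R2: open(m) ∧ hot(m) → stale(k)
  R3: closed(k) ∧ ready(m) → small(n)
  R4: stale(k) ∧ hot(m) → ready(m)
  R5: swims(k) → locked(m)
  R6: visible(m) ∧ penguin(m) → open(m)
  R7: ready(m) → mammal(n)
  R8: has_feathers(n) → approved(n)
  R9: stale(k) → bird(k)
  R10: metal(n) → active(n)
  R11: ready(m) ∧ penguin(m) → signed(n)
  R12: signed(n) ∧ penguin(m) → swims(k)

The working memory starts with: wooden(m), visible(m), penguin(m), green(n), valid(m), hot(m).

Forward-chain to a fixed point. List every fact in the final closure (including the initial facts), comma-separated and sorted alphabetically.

bird(k), green(n), hot(m), large(n), locked(m), mammal(n), open(m), penguin(m), ready(m), signed(n), stale(k), swims(k), valid(m), visible(m), wooden(m)

Round 1: R1 [visible(m) → large(n)]; R6 [visible(m) ∧ penguin(m) → open(m)]. New: large(n), open(m).
Round 2: R2 [open(m) ∧ hot(m) → stale(k)]. New: stale(k).
Round 3: R4 [stale(k) ∧ hot(m) → ready(m)]; R9 [stale(k) → bird(k)]. New: ready(m), bird(k).
Round 4: R7 [ready(m) → mammal(n)]; R11 [ready(m) ∧ penguin(m) → signed(n)]. New: mammal(n), signed(n).
Round 5: R12 [signed(n) ∧ penguin(m) → swims(k)]. New: swims(k).
Round 6: R5 [swims(k) → locked(m)]. New: locked(m).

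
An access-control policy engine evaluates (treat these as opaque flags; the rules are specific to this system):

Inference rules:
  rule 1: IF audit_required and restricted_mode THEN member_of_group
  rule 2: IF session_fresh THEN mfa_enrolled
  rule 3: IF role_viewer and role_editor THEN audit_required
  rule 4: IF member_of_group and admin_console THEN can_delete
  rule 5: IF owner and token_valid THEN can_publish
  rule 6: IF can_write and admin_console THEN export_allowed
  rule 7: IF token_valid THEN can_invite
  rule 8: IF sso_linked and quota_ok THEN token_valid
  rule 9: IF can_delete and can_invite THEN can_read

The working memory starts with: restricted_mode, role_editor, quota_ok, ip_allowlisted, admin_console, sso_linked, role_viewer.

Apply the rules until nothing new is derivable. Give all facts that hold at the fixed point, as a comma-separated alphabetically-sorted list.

admin_console, audit_required, can_delete, can_invite, can_read, ip_allowlisted, member_of_group, quota_ok, restricted_mode, role_editor, role_viewer, sso_linked, token_valid

Round 1: rule 3 [IF role_viewer and role_editor THEN audit_required]; rule 8 [IF sso_linked and quota_ok THEN token_valid]. Adds audit_required, token_valid.
Round 2: rule 1 [IF audit_required and restricted_mode THEN member_of_group]; rule 7 [IF token_valid THEN can_invite]. Adds member_of_group, can_invite.
Round 3: rule 4 [IF member_of_group and admin_console THEN can_delete]. Adds can_delete.
Round 4: rule 9 [IF can_delete and can_invite THEN can_read]. Adds can_read.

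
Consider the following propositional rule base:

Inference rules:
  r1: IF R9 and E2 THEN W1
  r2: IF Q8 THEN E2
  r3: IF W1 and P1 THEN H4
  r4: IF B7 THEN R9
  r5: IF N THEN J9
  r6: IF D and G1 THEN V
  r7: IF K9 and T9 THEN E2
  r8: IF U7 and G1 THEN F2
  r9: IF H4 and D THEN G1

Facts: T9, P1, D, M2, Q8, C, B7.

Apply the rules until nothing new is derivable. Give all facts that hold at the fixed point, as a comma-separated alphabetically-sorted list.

Round 1 — r2, r4, derive E2, R9.
Round 2 — r1, derive W1.
Round 3 — r3, derive H4.
Round 4 — r9, derive G1.
Round 5 — r6, derive V.

B7, C, D, E2, G1, H4, M2, P1, Q8, R9, T9, V, W1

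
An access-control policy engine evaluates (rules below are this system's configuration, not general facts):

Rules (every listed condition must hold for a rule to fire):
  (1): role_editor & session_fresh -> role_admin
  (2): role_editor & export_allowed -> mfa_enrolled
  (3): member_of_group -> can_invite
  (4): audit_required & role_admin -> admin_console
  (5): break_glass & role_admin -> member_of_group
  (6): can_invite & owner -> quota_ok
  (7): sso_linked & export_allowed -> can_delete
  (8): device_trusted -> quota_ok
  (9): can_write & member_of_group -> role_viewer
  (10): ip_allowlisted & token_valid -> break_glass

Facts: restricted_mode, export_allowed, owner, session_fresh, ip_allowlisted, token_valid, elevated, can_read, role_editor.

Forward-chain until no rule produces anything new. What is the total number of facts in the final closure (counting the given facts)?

15

Round 1 fires (1), (2), (10), giving role_admin, mfa_enrolled, break_glass.
Round 2 fires (5), giving member_of_group.
Round 3 fires (3), giving can_invite.
Round 4 fires (6), giving quota_ok.
Closure: {break_glass, can_invite, can_read, elevated, export_allowed, ip_allowlisted, member_of_group, mfa_enrolled, owner, quota_ok, restricted_mode, role_admin, role_editor, session_fresh, token_valid} — 15 facts.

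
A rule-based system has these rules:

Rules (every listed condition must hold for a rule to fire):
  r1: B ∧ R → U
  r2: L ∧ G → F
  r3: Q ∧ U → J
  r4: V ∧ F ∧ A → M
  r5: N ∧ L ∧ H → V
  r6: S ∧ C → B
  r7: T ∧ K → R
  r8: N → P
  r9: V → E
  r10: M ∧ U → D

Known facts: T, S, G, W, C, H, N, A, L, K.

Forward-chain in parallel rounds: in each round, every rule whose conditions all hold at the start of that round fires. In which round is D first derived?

[1] r2 [L ∧ G → F]; r5 [N ∧ L ∧ H → V]; r6 [S ∧ C → B]; r7 [T ∧ K → R]; r8 [N → P]. ⇒ new: F, V, B, R, P.
[2] r1 [B ∧ R → U]; r4 [V ∧ F ∧ A → M]; r9 [V → E]. ⇒ new: U, M, E.
[3] r10 [M ∧ U → D]. ⇒ new: D.
D first appears in round 3.

3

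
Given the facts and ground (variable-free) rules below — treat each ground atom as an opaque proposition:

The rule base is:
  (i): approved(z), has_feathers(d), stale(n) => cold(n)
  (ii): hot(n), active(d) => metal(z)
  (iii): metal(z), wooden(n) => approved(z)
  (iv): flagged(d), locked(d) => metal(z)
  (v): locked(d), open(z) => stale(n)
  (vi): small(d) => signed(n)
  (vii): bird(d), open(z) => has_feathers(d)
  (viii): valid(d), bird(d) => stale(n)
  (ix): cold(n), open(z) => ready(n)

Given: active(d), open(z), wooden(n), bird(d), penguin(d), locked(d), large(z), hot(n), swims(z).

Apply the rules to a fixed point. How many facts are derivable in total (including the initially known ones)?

Round 1: (ii) [hot(n), active(d) => metal(z)]; (v) [locked(d), open(z) => stale(n)]; (vii) [bird(d), open(z) => has_feathers(d)]. Adds metal(z), stale(n), has_feathers(d).
Round 2: (iii) [metal(z), wooden(n) => approved(z)]. Adds approved(z).
Round 3: (i) [approved(z), has_feathers(d), stale(n) => cold(n)]. Adds cold(n).
Round 4: (ix) [cold(n), open(z) => ready(n)]. Adds ready(n).
Closure: {active(d), approved(z), bird(d), cold(n), has_feathers(d), hot(n), large(z), locked(d), metal(z), open(z), penguin(d), ready(n), stale(n), swims(z), wooden(n)} — 15 facts.

15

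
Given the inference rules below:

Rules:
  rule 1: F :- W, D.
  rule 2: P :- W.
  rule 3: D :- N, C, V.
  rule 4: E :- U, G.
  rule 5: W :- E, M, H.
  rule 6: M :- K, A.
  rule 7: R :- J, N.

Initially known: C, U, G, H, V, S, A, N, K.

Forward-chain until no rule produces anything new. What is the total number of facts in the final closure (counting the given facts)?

Round 1: rule 3 [D :- N, C, V.]; rule 4 [E :- U, G.]; rule 6 [M :- K, A.]. New: D, E, M.
Round 2: rule 5 [W :- E, M, H.]. New: W.
Round 3: rule 1 [F :- W, D.]; rule 2 [P :- W.]. New: F, P.
Closure: {A, C, D, E, F, G, H, K, M, N, P, S, U, V, W} — 15 facts.

15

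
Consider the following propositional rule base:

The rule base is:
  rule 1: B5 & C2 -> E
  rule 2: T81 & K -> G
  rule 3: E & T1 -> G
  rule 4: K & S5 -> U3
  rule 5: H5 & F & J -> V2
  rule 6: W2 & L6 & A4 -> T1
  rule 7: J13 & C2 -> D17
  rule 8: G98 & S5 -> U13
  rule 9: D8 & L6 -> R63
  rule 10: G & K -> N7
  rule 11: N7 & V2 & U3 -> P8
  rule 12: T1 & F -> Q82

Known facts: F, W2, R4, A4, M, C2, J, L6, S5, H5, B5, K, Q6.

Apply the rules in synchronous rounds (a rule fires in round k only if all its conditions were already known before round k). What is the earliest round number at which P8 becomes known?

4

Round 1: rule 1 [B5 & C2 -> E]; rule 4 [K & S5 -> U3]; rule 5 [H5 & F & J -> V2]; rule 6 [W2 & L6 & A4 -> T1]. New: E, U3, V2, T1.
Round 2: rule 3 [E & T1 -> G]; rule 12 [T1 & F -> Q82]. New: G, Q82.
Round 3: rule 10 [G & K -> N7]. New: N7.
Round 4: rule 11 [N7 & V2 & U3 -> P8]. New: P8.
P8 first appears in round 4.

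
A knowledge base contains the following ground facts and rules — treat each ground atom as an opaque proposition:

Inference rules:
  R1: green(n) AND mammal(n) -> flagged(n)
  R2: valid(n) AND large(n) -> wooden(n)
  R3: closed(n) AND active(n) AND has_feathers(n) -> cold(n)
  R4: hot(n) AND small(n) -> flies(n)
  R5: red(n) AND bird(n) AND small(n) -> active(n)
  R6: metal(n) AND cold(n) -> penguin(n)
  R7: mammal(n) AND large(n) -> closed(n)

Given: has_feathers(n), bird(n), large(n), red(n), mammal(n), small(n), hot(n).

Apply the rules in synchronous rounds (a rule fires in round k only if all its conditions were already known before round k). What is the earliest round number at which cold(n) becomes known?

2

Round 1: R4 [hot(n) AND small(n) -> flies(n)]; R5 [red(n) AND bird(n) AND small(n) -> active(n)]; R7 [mammal(n) AND large(n) -> closed(n)]. Adds flies(n), active(n), closed(n).
Round 2: R3 [closed(n) AND active(n) AND has_feathers(n) -> cold(n)]. Adds cold(n).
cold(n) first appears in round 2.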